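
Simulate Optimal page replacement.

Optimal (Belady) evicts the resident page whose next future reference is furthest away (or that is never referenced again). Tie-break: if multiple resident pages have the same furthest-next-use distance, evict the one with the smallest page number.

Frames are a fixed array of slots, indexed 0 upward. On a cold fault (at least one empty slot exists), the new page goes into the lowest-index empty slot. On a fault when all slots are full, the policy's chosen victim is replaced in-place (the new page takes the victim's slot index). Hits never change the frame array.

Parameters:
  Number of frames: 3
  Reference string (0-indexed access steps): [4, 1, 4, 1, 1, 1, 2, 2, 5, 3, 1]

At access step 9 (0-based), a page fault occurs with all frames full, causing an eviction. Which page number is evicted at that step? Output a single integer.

Step 0: ref 4 -> FAULT, frames=[4,-,-]
Step 1: ref 1 -> FAULT, frames=[4,1,-]
Step 2: ref 4 -> HIT, frames=[4,1,-]
Step 3: ref 1 -> HIT, frames=[4,1,-]
Step 4: ref 1 -> HIT, frames=[4,1,-]
Step 5: ref 1 -> HIT, frames=[4,1,-]
Step 6: ref 2 -> FAULT, frames=[4,1,2]
Step 7: ref 2 -> HIT, frames=[4,1,2]
Step 8: ref 5 -> FAULT, evict 2, frames=[4,1,5]
Step 9: ref 3 -> FAULT, evict 4, frames=[3,1,5]
At step 9: evicted page 4

Answer: 4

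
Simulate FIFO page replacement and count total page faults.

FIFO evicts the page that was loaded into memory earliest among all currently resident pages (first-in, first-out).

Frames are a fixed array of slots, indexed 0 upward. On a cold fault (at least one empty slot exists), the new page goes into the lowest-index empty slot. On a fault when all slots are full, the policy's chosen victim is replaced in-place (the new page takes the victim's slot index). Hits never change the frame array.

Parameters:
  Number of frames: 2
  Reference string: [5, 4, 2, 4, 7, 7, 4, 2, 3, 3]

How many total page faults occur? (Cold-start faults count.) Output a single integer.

Answer: 7

Derivation:
Step 0: ref 5 → FAULT, frames=[5,-]
Step 1: ref 4 → FAULT, frames=[5,4]
Step 2: ref 2 → FAULT (evict 5), frames=[2,4]
Step 3: ref 4 → HIT, frames=[2,4]
Step 4: ref 7 → FAULT (evict 4), frames=[2,7]
Step 5: ref 7 → HIT, frames=[2,7]
Step 6: ref 4 → FAULT (evict 2), frames=[4,7]
Step 7: ref 2 → FAULT (evict 7), frames=[4,2]
Step 8: ref 3 → FAULT (evict 4), frames=[3,2]
Step 9: ref 3 → HIT, frames=[3,2]
Total faults: 7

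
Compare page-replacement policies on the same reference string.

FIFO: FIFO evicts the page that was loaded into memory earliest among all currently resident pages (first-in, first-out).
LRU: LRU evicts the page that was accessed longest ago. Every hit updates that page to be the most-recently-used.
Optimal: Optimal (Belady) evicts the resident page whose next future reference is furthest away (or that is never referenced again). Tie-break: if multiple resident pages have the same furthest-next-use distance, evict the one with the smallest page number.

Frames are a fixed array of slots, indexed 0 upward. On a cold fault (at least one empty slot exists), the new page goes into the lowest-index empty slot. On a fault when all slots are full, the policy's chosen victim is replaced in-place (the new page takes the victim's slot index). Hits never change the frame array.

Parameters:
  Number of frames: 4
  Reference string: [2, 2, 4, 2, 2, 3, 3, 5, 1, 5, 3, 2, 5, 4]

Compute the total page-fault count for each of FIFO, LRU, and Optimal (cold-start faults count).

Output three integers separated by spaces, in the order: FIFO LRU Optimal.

Answer: 7 6 6

Derivation:
--- FIFO ---
  step 0: ref 2 -> FAULT, frames=[2,-,-,-] (faults so far: 1)
  step 1: ref 2 -> HIT, frames=[2,-,-,-] (faults so far: 1)
  step 2: ref 4 -> FAULT, frames=[2,4,-,-] (faults so far: 2)
  step 3: ref 2 -> HIT, frames=[2,4,-,-] (faults so far: 2)
  step 4: ref 2 -> HIT, frames=[2,4,-,-] (faults so far: 2)
  step 5: ref 3 -> FAULT, frames=[2,4,3,-] (faults so far: 3)
  step 6: ref 3 -> HIT, frames=[2,4,3,-] (faults so far: 3)
  step 7: ref 5 -> FAULT, frames=[2,4,3,5] (faults so far: 4)
  step 8: ref 1 -> FAULT, evict 2, frames=[1,4,3,5] (faults so far: 5)
  step 9: ref 5 -> HIT, frames=[1,4,3,5] (faults so far: 5)
  step 10: ref 3 -> HIT, frames=[1,4,3,5] (faults so far: 5)
  step 11: ref 2 -> FAULT, evict 4, frames=[1,2,3,5] (faults so far: 6)
  step 12: ref 5 -> HIT, frames=[1,2,3,5] (faults so far: 6)
  step 13: ref 4 -> FAULT, evict 3, frames=[1,2,4,5] (faults so far: 7)
  FIFO total faults: 7
--- LRU ---
  step 0: ref 2 -> FAULT, frames=[2,-,-,-] (faults so far: 1)
  step 1: ref 2 -> HIT, frames=[2,-,-,-] (faults so far: 1)
  step 2: ref 4 -> FAULT, frames=[2,4,-,-] (faults so far: 2)
  step 3: ref 2 -> HIT, frames=[2,4,-,-] (faults so far: 2)
  step 4: ref 2 -> HIT, frames=[2,4,-,-] (faults so far: 2)
  step 5: ref 3 -> FAULT, frames=[2,4,3,-] (faults so far: 3)
  step 6: ref 3 -> HIT, frames=[2,4,3,-] (faults so far: 3)
  step 7: ref 5 -> FAULT, frames=[2,4,3,5] (faults so far: 4)
  step 8: ref 1 -> FAULT, evict 4, frames=[2,1,3,5] (faults so far: 5)
  step 9: ref 5 -> HIT, frames=[2,1,3,5] (faults so far: 5)
  step 10: ref 3 -> HIT, frames=[2,1,3,5] (faults so far: 5)
  step 11: ref 2 -> HIT, frames=[2,1,3,5] (faults so far: 5)
  step 12: ref 5 -> HIT, frames=[2,1,3,5] (faults so far: 5)
  step 13: ref 4 -> FAULT, evict 1, frames=[2,4,3,5] (faults so far: 6)
  LRU total faults: 6
--- Optimal ---
  step 0: ref 2 -> FAULT, frames=[2,-,-,-] (faults so far: 1)
  step 1: ref 2 -> HIT, frames=[2,-,-,-] (faults so far: 1)
  step 2: ref 4 -> FAULT, frames=[2,4,-,-] (faults so far: 2)
  step 3: ref 2 -> HIT, frames=[2,4,-,-] (faults so far: 2)
  step 4: ref 2 -> HIT, frames=[2,4,-,-] (faults so far: 2)
  step 5: ref 3 -> FAULT, frames=[2,4,3,-] (faults so far: 3)
  step 6: ref 3 -> HIT, frames=[2,4,3,-] (faults so far: 3)
  step 7: ref 5 -> FAULT, frames=[2,4,3,5] (faults so far: 4)
  step 8: ref 1 -> FAULT, evict 4, frames=[2,1,3,5] (faults so far: 5)
  step 9: ref 5 -> HIT, frames=[2,1,3,5] (faults so far: 5)
  step 10: ref 3 -> HIT, frames=[2,1,3,5] (faults so far: 5)
  step 11: ref 2 -> HIT, frames=[2,1,3,5] (faults so far: 5)
  step 12: ref 5 -> HIT, frames=[2,1,3,5] (faults so far: 5)
  step 13: ref 4 -> FAULT, evict 1, frames=[2,4,3,5] (faults so far: 6)
  Optimal total faults: 6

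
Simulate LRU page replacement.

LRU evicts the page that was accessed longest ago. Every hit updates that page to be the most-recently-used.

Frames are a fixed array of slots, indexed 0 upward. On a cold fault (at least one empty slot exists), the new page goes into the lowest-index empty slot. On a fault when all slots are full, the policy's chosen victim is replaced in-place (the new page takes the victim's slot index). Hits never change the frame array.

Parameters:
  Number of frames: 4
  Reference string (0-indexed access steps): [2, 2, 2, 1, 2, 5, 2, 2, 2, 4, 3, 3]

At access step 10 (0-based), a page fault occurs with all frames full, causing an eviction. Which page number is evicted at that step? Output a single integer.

Step 0: ref 2 -> FAULT, frames=[2,-,-,-]
Step 1: ref 2 -> HIT, frames=[2,-,-,-]
Step 2: ref 2 -> HIT, frames=[2,-,-,-]
Step 3: ref 1 -> FAULT, frames=[2,1,-,-]
Step 4: ref 2 -> HIT, frames=[2,1,-,-]
Step 5: ref 5 -> FAULT, frames=[2,1,5,-]
Step 6: ref 2 -> HIT, frames=[2,1,5,-]
Step 7: ref 2 -> HIT, frames=[2,1,5,-]
Step 8: ref 2 -> HIT, frames=[2,1,5,-]
Step 9: ref 4 -> FAULT, frames=[2,1,5,4]
Step 10: ref 3 -> FAULT, evict 1, frames=[2,3,5,4]
At step 10: evicted page 1

Answer: 1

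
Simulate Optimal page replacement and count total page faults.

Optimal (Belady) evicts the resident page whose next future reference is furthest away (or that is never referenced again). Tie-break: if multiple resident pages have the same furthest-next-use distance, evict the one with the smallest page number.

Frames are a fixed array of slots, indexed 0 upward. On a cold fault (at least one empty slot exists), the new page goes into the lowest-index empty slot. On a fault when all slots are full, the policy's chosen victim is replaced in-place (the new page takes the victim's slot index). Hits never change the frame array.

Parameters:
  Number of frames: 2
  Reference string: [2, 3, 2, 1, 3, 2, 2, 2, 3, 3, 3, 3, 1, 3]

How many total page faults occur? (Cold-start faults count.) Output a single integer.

Answer: 5

Derivation:
Step 0: ref 2 → FAULT, frames=[2,-]
Step 1: ref 3 → FAULT, frames=[2,3]
Step 2: ref 2 → HIT, frames=[2,3]
Step 3: ref 1 → FAULT (evict 2), frames=[1,3]
Step 4: ref 3 → HIT, frames=[1,3]
Step 5: ref 2 → FAULT (evict 1), frames=[2,3]
Step 6: ref 2 → HIT, frames=[2,3]
Step 7: ref 2 → HIT, frames=[2,3]
Step 8: ref 3 → HIT, frames=[2,3]
Step 9: ref 3 → HIT, frames=[2,3]
Step 10: ref 3 → HIT, frames=[2,3]
Step 11: ref 3 → HIT, frames=[2,3]
Step 12: ref 1 → FAULT (evict 2), frames=[1,3]
Step 13: ref 3 → HIT, frames=[1,3]
Total faults: 5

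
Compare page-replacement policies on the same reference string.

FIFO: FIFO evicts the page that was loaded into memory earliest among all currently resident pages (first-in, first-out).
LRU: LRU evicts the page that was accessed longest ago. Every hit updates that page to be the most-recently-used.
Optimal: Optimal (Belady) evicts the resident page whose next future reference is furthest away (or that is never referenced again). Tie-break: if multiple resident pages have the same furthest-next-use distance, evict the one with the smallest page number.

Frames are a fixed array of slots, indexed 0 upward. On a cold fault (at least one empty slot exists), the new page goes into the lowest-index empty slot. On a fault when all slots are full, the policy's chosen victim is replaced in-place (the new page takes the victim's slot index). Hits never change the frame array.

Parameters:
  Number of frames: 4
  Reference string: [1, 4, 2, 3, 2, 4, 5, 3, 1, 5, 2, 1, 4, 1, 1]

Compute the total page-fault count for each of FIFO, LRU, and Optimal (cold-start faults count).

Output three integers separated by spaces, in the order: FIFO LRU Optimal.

Answer: 7 8 6

Derivation:
--- FIFO ---
  step 0: ref 1 -> FAULT, frames=[1,-,-,-] (faults so far: 1)
  step 1: ref 4 -> FAULT, frames=[1,4,-,-] (faults so far: 2)
  step 2: ref 2 -> FAULT, frames=[1,4,2,-] (faults so far: 3)
  step 3: ref 3 -> FAULT, frames=[1,4,2,3] (faults so far: 4)
  step 4: ref 2 -> HIT, frames=[1,4,2,3] (faults so far: 4)
  step 5: ref 4 -> HIT, frames=[1,4,2,3] (faults so far: 4)
  step 6: ref 5 -> FAULT, evict 1, frames=[5,4,2,3] (faults so far: 5)
  step 7: ref 3 -> HIT, frames=[5,4,2,3] (faults so far: 5)
  step 8: ref 1 -> FAULT, evict 4, frames=[5,1,2,3] (faults so far: 6)
  step 9: ref 5 -> HIT, frames=[5,1,2,3] (faults so far: 6)
  step 10: ref 2 -> HIT, frames=[5,1,2,3] (faults so far: 6)
  step 11: ref 1 -> HIT, frames=[5,1,2,3] (faults so far: 6)
  step 12: ref 4 -> FAULT, evict 2, frames=[5,1,4,3] (faults so far: 7)
  step 13: ref 1 -> HIT, frames=[5,1,4,3] (faults so far: 7)
  step 14: ref 1 -> HIT, frames=[5,1,4,3] (faults so far: 7)
  FIFO total faults: 7
--- LRU ---
  step 0: ref 1 -> FAULT, frames=[1,-,-,-] (faults so far: 1)
  step 1: ref 4 -> FAULT, frames=[1,4,-,-] (faults so far: 2)
  step 2: ref 2 -> FAULT, frames=[1,4,2,-] (faults so far: 3)
  step 3: ref 3 -> FAULT, frames=[1,4,2,3] (faults so far: 4)
  step 4: ref 2 -> HIT, frames=[1,4,2,3] (faults so far: 4)
  step 5: ref 4 -> HIT, frames=[1,4,2,3] (faults so far: 4)
  step 6: ref 5 -> FAULT, evict 1, frames=[5,4,2,3] (faults so far: 5)
  step 7: ref 3 -> HIT, frames=[5,4,2,3] (faults so far: 5)
  step 8: ref 1 -> FAULT, evict 2, frames=[5,4,1,3] (faults so far: 6)
  step 9: ref 5 -> HIT, frames=[5,4,1,3] (faults so far: 6)
  step 10: ref 2 -> FAULT, evict 4, frames=[5,2,1,3] (faults so far: 7)
  step 11: ref 1 -> HIT, frames=[5,2,1,3] (faults so far: 7)
  step 12: ref 4 -> FAULT, evict 3, frames=[5,2,1,4] (faults so far: 8)
  step 13: ref 1 -> HIT, frames=[5,2,1,4] (faults so far: 8)
  step 14: ref 1 -> HIT, frames=[5,2,1,4] (faults so far: 8)
  LRU total faults: 8
--- Optimal ---
  step 0: ref 1 -> FAULT, frames=[1,-,-,-] (faults so far: 1)
  step 1: ref 4 -> FAULT, frames=[1,4,-,-] (faults so far: 2)
  step 2: ref 2 -> FAULT, frames=[1,4,2,-] (faults so far: 3)
  step 3: ref 3 -> FAULT, frames=[1,4,2,3] (faults so far: 4)
  step 4: ref 2 -> HIT, frames=[1,4,2,3] (faults so far: 4)
  step 5: ref 4 -> HIT, frames=[1,4,2,3] (faults so far: 4)
  step 6: ref 5 -> FAULT, evict 4, frames=[1,5,2,3] (faults so far: 5)
  step 7: ref 3 -> HIT, frames=[1,5,2,3] (faults so far: 5)
  step 8: ref 1 -> HIT, frames=[1,5,2,3] (faults so far: 5)
  step 9: ref 5 -> HIT, frames=[1,5,2,3] (faults so far: 5)
  step 10: ref 2 -> HIT, frames=[1,5,2,3] (faults so far: 5)
  step 11: ref 1 -> HIT, frames=[1,5,2,3] (faults so far: 5)
  step 12: ref 4 -> FAULT, evict 2, frames=[1,5,4,3] (faults so far: 6)
  step 13: ref 1 -> HIT, frames=[1,5,4,3] (faults so far: 6)
  step 14: ref 1 -> HIT, frames=[1,5,4,3] (faults so far: 6)
  Optimal total faults: 6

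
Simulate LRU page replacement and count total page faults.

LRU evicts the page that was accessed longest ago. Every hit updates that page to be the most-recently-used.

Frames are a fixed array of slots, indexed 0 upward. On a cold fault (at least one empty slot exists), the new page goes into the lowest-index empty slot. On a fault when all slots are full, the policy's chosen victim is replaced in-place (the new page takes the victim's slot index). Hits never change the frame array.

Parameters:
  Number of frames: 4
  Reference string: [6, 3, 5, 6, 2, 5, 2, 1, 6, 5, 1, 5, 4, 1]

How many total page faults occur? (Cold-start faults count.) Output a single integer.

Step 0: ref 6 → FAULT, frames=[6,-,-,-]
Step 1: ref 3 → FAULT, frames=[6,3,-,-]
Step 2: ref 5 → FAULT, frames=[6,3,5,-]
Step 3: ref 6 → HIT, frames=[6,3,5,-]
Step 4: ref 2 → FAULT, frames=[6,3,5,2]
Step 5: ref 5 → HIT, frames=[6,3,5,2]
Step 6: ref 2 → HIT, frames=[6,3,5,2]
Step 7: ref 1 → FAULT (evict 3), frames=[6,1,5,2]
Step 8: ref 6 → HIT, frames=[6,1,5,2]
Step 9: ref 5 → HIT, frames=[6,1,5,2]
Step 10: ref 1 → HIT, frames=[6,1,5,2]
Step 11: ref 5 → HIT, frames=[6,1,5,2]
Step 12: ref 4 → FAULT (evict 2), frames=[6,1,5,4]
Step 13: ref 1 → HIT, frames=[6,1,5,4]
Total faults: 6

Answer: 6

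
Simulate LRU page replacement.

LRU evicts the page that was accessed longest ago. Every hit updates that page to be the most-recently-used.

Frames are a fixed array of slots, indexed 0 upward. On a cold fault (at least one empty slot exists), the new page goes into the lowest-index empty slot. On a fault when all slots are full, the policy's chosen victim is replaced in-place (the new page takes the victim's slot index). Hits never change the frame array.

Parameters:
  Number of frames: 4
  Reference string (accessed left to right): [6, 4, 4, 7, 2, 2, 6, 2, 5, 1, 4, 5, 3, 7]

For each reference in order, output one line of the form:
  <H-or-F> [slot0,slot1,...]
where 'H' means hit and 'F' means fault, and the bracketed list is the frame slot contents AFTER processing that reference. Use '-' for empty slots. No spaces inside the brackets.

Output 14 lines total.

F [6,-,-,-]
F [6,4,-,-]
H [6,4,-,-]
F [6,4,7,-]
F [6,4,7,2]
H [6,4,7,2]
H [6,4,7,2]
H [6,4,7,2]
F [6,5,7,2]
F [6,5,1,2]
F [4,5,1,2]
H [4,5,1,2]
F [4,5,1,3]
F [4,5,7,3]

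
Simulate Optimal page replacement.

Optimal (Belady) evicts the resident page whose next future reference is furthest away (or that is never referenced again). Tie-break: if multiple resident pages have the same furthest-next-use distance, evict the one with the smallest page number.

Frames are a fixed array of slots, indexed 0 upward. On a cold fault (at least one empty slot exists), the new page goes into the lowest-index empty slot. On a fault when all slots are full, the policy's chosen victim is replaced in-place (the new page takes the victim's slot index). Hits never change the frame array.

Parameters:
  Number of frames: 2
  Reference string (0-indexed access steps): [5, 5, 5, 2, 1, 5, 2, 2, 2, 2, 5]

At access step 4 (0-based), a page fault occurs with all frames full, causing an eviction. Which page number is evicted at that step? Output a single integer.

Step 0: ref 5 -> FAULT, frames=[5,-]
Step 1: ref 5 -> HIT, frames=[5,-]
Step 2: ref 5 -> HIT, frames=[5,-]
Step 3: ref 2 -> FAULT, frames=[5,2]
Step 4: ref 1 -> FAULT, evict 2, frames=[5,1]
At step 4: evicted page 2

Answer: 2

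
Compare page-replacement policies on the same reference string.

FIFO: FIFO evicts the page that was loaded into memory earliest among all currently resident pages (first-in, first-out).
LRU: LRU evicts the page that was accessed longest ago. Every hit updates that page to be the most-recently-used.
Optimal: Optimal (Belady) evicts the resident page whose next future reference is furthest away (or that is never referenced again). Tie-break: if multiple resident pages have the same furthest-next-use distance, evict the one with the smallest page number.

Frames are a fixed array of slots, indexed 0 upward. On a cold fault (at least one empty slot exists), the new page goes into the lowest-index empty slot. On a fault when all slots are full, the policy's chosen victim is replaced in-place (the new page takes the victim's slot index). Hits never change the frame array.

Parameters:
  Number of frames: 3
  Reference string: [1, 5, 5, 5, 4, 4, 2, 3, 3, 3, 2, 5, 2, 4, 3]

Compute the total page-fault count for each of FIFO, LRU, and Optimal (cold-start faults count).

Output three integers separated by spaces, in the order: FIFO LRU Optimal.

--- FIFO ---
  step 0: ref 1 -> FAULT, frames=[1,-,-] (faults so far: 1)
  step 1: ref 5 -> FAULT, frames=[1,5,-] (faults so far: 2)
  step 2: ref 5 -> HIT, frames=[1,5,-] (faults so far: 2)
  step 3: ref 5 -> HIT, frames=[1,5,-] (faults so far: 2)
  step 4: ref 4 -> FAULT, frames=[1,5,4] (faults so far: 3)
  step 5: ref 4 -> HIT, frames=[1,5,4] (faults so far: 3)
  step 6: ref 2 -> FAULT, evict 1, frames=[2,5,4] (faults so far: 4)
  step 7: ref 3 -> FAULT, evict 5, frames=[2,3,4] (faults so far: 5)
  step 8: ref 3 -> HIT, frames=[2,3,4] (faults so far: 5)
  step 9: ref 3 -> HIT, frames=[2,3,4] (faults so far: 5)
  step 10: ref 2 -> HIT, frames=[2,3,4] (faults so far: 5)
  step 11: ref 5 -> FAULT, evict 4, frames=[2,3,5] (faults so far: 6)
  step 12: ref 2 -> HIT, frames=[2,3,5] (faults so far: 6)
  step 13: ref 4 -> FAULT, evict 2, frames=[4,3,5] (faults so far: 7)
  step 14: ref 3 -> HIT, frames=[4,3,5] (faults so far: 7)
  FIFO total faults: 7
--- LRU ---
  step 0: ref 1 -> FAULT, frames=[1,-,-] (faults so far: 1)
  step 1: ref 5 -> FAULT, frames=[1,5,-] (faults so far: 2)
  step 2: ref 5 -> HIT, frames=[1,5,-] (faults so far: 2)
  step 3: ref 5 -> HIT, frames=[1,5,-] (faults so far: 2)
  step 4: ref 4 -> FAULT, frames=[1,5,4] (faults so far: 3)
  step 5: ref 4 -> HIT, frames=[1,5,4] (faults so far: 3)
  step 6: ref 2 -> FAULT, evict 1, frames=[2,5,4] (faults so far: 4)
  step 7: ref 3 -> FAULT, evict 5, frames=[2,3,4] (faults so far: 5)
  step 8: ref 3 -> HIT, frames=[2,3,4] (faults so far: 5)
  step 9: ref 3 -> HIT, frames=[2,3,4] (faults so far: 5)
  step 10: ref 2 -> HIT, frames=[2,3,4] (faults so far: 5)
  step 11: ref 5 -> FAULT, evict 4, frames=[2,3,5] (faults so far: 6)
  step 12: ref 2 -> HIT, frames=[2,3,5] (faults so far: 6)
  step 13: ref 4 -> FAULT, evict 3, frames=[2,4,5] (faults so far: 7)
  step 14: ref 3 -> FAULT, evict 5, frames=[2,4,3] (faults so far: 8)
  LRU total faults: 8
--- Optimal ---
  step 0: ref 1 -> FAULT, frames=[1,-,-] (faults so far: 1)
  step 1: ref 5 -> FAULT, frames=[1,5,-] (faults so far: 2)
  step 2: ref 5 -> HIT, frames=[1,5,-] (faults so far: 2)
  step 3: ref 5 -> HIT, frames=[1,5,-] (faults so far: 2)
  step 4: ref 4 -> FAULT, frames=[1,5,4] (faults so far: 3)
  step 5: ref 4 -> HIT, frames=[1,5,4] (faults so far: 3)
  step 6: ref 2 -> FAULT, evict 1, frames=[2,5,4] (faults so far: 4)
  step 7: ref 3 -> FAULT, evict 4, frames=[2,5,3] (faults so far: 5)
  step 8: ref 3 -> HIT, frames=[2,5,3] (faults so far: 5)
  step 9: ref 3 -> HIT, frames=[2,5,3] (faults so far: 5)
  step 10: ref 2 -> HIT, frames=[2,5,3] (faults so far: 5)
  step 11: ref 5 -> HIT, frames=[2,5,3] (faults so far: 5)
  step 12: ref 2 -> HIT, frames=[2,5,3] (faults so far: 5)
  step 13: ref 4 -> FAULT, evict 2, frames=[4,5,3] (faults so far: 6)
  step 14: ref 3 -> HIT, frames=[4,5,3] (faults so far: 6)
  Optimal total faults: 6

Answer: 7 8 6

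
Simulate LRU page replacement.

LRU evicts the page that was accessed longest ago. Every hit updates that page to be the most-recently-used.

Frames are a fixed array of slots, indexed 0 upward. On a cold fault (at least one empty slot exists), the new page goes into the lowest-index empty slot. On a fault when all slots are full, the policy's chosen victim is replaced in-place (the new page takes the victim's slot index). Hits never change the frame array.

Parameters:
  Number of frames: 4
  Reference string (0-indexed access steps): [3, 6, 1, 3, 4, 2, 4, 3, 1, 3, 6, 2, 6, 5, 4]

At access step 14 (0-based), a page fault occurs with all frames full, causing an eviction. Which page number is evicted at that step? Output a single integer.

Step 0: ref 3 -> FAULT, frames=[3,-,-,-]
Step 1: ref 6 -> FAULT, frames=[3,6,-,-]
Step 2: ref 1 -> FAULT, frames=[3,6,1,-]
Step 3: ref 3 -> HIT, frames=[3,6,1,-]
Step 4: ref 4 -> FAULT, frames=[3,6,1,4]
Step 5: ref 2 -> FAULT, evict 6, frames=[3,2,1,4]
Step 6: ref 4 -> HIT, frames=[3,2,1,4]
Step 7: ref 3 -> HIT, frames=[3,2,1,4]
Step 8: ref 1 -> HIT, frames=[3,2,1,4]
Step 9: ref 3 -> HIT, frames=[3,2,1,4]
Step 10: ref 6 -> FAULT, evict 2, frames=[3,6,1,4]
Step 11: ref 2 -> FAULT, evict 4, frames=[3,6,1,2]
Step 12: ref 6 -> HIT, frames=[3,6,1,2]
Step 13: ref 5 -> FAULT, evict 1, frames=[3,6,5,2]
Step 14: ref 4 -> FAULT, evict 3, frames=[4,6,5,2]
At step 14: evicted page 3

Answer: 3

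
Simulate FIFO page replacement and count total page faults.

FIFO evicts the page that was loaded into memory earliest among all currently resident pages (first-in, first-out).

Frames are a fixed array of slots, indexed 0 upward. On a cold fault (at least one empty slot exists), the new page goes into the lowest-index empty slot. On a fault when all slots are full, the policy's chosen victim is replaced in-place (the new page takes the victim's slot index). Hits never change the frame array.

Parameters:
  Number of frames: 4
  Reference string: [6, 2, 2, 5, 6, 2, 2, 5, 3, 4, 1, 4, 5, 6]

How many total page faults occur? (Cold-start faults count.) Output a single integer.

Step 0: ref 6 → FAULT, frames=[6,-,-,-]
Step 1: ref 2 → FAULT, frames=[6,2,-,-]
Step 2: ref 2 → HIT, frames=[6,2,-,-]
Step 3: ref 5 → FAULT, frames=[6,2,5,-]
Step 4: ref 6 → HIT, frames=[6,2,5,-]
Step 5: ref 2 → HIT, frames=[6,2,5,-]
Step 6: ref 2 → HIT, frames=[6,2,5,-]
Step 7: ref 5 → HIT, frames=[6,2,5,-]
Step 8: ref 3 → FAULT, frames=[6,2,5,3]
Step 9: ref 4 → FAULT (evict 6), frames=[4,2,5,3]
Step 10: ref 1 → FAULT (evict 2), frames=[4,1,5,3]
Step 11: ref 4 → HIT, frames=[4,1,5,3]
Step 12: ref 5 → HIT, frames=[4,1,5,3]
Step 13: ref 6 → FAULT (evict 5), frames=[4,1,6,3]
Total faults: 7

Answer: 7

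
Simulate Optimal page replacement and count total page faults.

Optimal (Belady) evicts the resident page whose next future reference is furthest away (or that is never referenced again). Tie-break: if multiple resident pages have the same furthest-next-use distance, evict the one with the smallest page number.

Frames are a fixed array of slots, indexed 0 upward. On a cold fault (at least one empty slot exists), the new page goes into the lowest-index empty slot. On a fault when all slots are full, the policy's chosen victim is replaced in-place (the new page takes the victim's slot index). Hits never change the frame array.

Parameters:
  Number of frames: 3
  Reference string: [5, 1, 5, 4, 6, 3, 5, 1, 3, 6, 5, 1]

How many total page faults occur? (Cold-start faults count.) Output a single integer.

Answer: 6

Derivation:
Step 0: ref 5 → FAULT, frames=[5,-,-]
Step 1: ref 1 → FAULT, frames=[5,1,-]
Step 2: ref 5 → HIT, frames=[5,1,-]
Step 3: ref 4 → FAULT, frames=[5,1,4]
Step 4: ref 6 → FAULT (evict 4), frames=[5,1,6]
Step 5: ref 3 → FAULT (evict 6), frames=[5,1,3]
Step 6: ref 5 → HIT, frames=[5,1,3]
Step 7: ref 1 → HIT, frames=[5,1,3]
Step 8: ref 3 → HIT, frames=[5,1,3]
Step 9: ref 6 → FAULT (evict 3), frames=[5,1,6]
Step 10: ref 5 → HIT, frames=[5,1,6]
Step 11: ref 1 → HIT, frames=[5,1,6]
Total faults: 6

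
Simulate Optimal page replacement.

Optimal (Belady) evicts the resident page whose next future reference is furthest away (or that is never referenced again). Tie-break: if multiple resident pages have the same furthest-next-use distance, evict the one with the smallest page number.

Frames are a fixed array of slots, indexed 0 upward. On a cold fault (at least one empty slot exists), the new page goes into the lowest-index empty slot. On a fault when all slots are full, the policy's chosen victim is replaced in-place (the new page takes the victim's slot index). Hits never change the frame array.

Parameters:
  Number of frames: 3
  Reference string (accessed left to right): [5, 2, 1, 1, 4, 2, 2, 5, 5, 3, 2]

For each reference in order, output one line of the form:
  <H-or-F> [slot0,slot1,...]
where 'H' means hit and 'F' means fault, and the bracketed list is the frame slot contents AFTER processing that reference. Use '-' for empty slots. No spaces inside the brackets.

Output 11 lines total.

F [5,-,-]
F [5,2,-]
F [5,2,1]
H [5,2,1]
F [5,2,4]
H [5,2,4]
H [5,2,4]
H [5,2,4]
H [5,2,4]
F [5,2,3]
H [5,2,3]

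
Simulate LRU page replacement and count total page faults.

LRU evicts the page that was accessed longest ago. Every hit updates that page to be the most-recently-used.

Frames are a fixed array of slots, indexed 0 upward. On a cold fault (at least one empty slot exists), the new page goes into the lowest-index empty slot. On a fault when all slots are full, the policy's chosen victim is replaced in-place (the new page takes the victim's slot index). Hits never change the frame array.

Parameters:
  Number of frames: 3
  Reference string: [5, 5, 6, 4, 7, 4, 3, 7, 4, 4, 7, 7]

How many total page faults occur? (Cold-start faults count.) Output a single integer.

Answer: 5

Derivation:
Step 0: ref 5 → FAULT, frames=[5,-,-]
Step 1: ref 5 → HIT, frames=[5,-,-]
Step 2: ref 6 → FAULT, frames=[5,6,-]
Step 3: ref 4 → FAULT, frames=[5,6,4]
Step 4: ref 7 → FAULT (evict 5), frames=[7,6,4]
Step 5: ref 4 → HIT, frames=[7,6,4]
Step 6: ref 3 → FAULT (evict 6), frames=[7,3,4]
Step 7: ref 7 → HIT, frames=[7,3,4]
Step 8: ref 4 → HIT, frames=[7,3,4]
Step 9: ref 4 → HIT, frames=[7,3,4]
Step 10: ref 7 → HIT, frames=[7,3,4]
Step 11: ref 7 → HIT, frames=[7,3,4]
Total faults: 5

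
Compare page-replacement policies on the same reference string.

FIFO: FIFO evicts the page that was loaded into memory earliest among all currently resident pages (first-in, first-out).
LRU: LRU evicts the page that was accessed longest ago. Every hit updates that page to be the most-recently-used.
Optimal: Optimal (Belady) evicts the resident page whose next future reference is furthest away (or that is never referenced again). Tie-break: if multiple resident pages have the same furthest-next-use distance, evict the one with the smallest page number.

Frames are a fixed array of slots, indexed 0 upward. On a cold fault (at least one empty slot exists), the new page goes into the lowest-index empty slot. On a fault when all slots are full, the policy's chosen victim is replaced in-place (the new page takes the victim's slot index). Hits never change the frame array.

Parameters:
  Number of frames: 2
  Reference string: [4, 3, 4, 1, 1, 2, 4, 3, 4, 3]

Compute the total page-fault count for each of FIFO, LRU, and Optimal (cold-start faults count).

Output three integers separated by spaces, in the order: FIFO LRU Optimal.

--- FIFO ---
  step 0: ref 4 -> FAULT, frames=[4,-] (faults so far: 1)
  step 1: ref 3 -> FAULT, frames=[4,3] (faults so far: 2)
  step 2: ref 4 -> HIT, frames=[4,3] (faults so far: 2)
  step 3: ref 1 -> FAULT, evict 4, frames=[1,3] (faults so far: 3)
  step 4: ref 1 -> HIT, frames=[1,3] (faults so far: 3)
  step 5: ref 2 -> FAULT, evict 3, frames=[1,2] (faults so far: 4)
  step 6: ref 4 -> FAULT, evict 1, frames=[4,2] (faults so far: 5)
  step 7: ref 3 -> FAULT, evict 2, frames=[4,3] (faults so far: 6)
  step 8: ref 4 -> HIT, frames=[4,3] (faults so far: 6)
  step 9: ref 3 -> HIT, frames=[4,3] (faults so far: 6)
  FIFO total faults: 6
--- LRU ---
  step 0: ref 4 -> FAULT, frames=[4,-] (faults so far: 1)
  step 1: ref 3 -> FAULT, frames=[4,3] (faults so far: 2)
  step 2: ref 4 -> HIT, frames=[4,3] (faults so far: 2)
  step 3: ref 1 -> FAULT, evict 3, frames=[4,1] (faults so far: 3)
  step 4: ref 1 -> HIT, frames=[4,1] (faults so far: 3)
  step 5: ref 2 -> FAULT, evict 4, frames=[2,1] (faults so far: 4)
  step 6: ref 4 -> FAULT, evict 1, frames=[2,4] (faults so far: 5)
  step 7: ref 3 -> FAULT, evict 2, frames=[3,4] (faults so far: 6)
  step 8: ref 4 -> HIT, frames=[3,4] (faults so far: 6)
  step 9: ref 3 -> HIT, frames=[3,4] (faults so far: 6)
  LRU total faults: 6
--- Optimal ---
  step 0: ref 4 -> FAULT, frames=[4,-] (faults so far: 1)
  step 1: ref 3 -> FAULT, frames=[4,3] (faults so far: 2)
  step 2: ref 4 -> HIT, frames=[4,3] (faults so far: 2)
  step 3: ref 1 -> FAULT, evict 3, frames=[4,1] (faults so far: 3)
  step 4: ref 1 -> HIT, frames=[4,1] (faults so far: 3)
  step 5: ref 2 -> FAULT, evict 1, frames=[4,2] (faults so far: 4)
  step 6: ref 4 -> HIT, frames=[4,2] (faults so far: 4)
  step 7: ref 3 -> FAULT, evict 2, frames=[4,3] (faults so far: 5)
  step 8: ref 4 -> HIT, frames=[4,3] (faults so far: 5)
  step 9: ref 3 -> HIT, frames=[4,3] (faults so far: 5)
  Optimal total faults: 5

Answer: 6 6 5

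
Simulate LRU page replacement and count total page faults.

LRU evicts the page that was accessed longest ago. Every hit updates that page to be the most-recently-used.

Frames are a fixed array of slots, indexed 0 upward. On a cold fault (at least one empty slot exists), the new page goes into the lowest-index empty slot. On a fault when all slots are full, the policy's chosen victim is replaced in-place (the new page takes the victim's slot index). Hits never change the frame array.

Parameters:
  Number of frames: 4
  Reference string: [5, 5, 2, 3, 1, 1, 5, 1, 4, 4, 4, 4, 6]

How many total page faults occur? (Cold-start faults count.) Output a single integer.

Step 0: ref 5 → FAULT, frames=[5,-,-,-]
Step 1: ref 5 → HIT, frames=[5,-,-,-]
Step 2: ref 2 → FAULT, frames=[5,2,-,-]
Step 3: ref 3 → FAULT, frames=[5,2,3,-]
Step 4: ref 1 → FAULT, frames=[5,2,3,1]
Step 5: ref 1 → HIT, frames=[5,2,3,1]
Step 6: ref 5 → HIT, frames=[5,2,3,1]
Step 7: ref 1 → HIT, frames=[5,2,3,1]
Step 8: ref 4 → FAULT (evict 2), frames=[5,4,3,1]
Step 9: ref 4 → HIT, frames=[5,4,3,1]
Step 10: ref 4 → HIT, frames=[5,4,3,1]
Step 11: ref 4 → HIT, frames=[5,4,3,1]
Step 12: ref 6 → FAULT (evict 3), frames=[5,4,6,1]
Total faults: 6

Answer: 6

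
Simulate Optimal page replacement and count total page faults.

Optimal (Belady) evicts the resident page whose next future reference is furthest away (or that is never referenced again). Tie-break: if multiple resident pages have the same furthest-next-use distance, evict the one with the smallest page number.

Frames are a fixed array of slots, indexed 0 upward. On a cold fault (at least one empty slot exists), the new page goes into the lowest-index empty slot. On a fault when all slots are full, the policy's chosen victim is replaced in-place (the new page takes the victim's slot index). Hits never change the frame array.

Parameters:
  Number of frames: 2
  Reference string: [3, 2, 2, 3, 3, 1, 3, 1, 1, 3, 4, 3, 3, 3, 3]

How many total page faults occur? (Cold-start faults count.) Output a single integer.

Answer: 4

Derivation:
Step 0: ref 3 → FAULT, frames=[3,-]
Step 1: ref 2 → FAULT, frames=[3,2]
Step 2: ref 2 → HIT, frames=[3,2]
Step 3: ref 3 → HIT, frames=[3,2]
Step 4: ref 3 → HIT, frames=[3,2]
Step 5: ref 1 → FAULT (evict 2), frames=[3,1]
Step 6: ref 3 → HIT, frames=[3,1]
Step 7: ref 1 → HIT, frames=[3,1]
Step 8: ref 1 → HIT, frames=[3,1]
Step 9: ref 3 → HIT, frames=[3,1]
Step 10: ref 4 → FAULT (evict 1), frames=[3,4]
Step 11: ref 3 → HIT, frames=[3,4]
Step 12: ref 3 → HIT, frames=[3,4]
Step 13: ref 3 → HIT, frames=[3,4]
Step 14: ref 3 → HIT, frames=[3,4]
Total faults: 4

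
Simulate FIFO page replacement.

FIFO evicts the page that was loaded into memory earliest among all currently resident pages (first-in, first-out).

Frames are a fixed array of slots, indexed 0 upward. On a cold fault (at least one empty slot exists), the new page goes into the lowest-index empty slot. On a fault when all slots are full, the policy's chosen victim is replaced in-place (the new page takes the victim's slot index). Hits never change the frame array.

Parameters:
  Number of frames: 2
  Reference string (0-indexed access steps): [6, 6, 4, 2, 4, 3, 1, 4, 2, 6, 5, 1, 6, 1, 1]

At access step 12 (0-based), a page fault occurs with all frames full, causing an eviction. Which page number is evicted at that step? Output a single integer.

Answer: 5

Derivation:
Step 0: ref 6 -> FAULT, frames=[6,-]
Step 1: ref 6 -> HIT, frames=[6,-]
Step 2: ref 4 -> FAULT, frames=[6,4]
Step 3: ref 2 -> FAULT, evict 6, frames=[2,4]
Step 4: ref 4 -> HIT, frames=[2,4]
Step 5: ref 3 -> FAULT, evict 4, frames=[2,3]
Step 6: ref 1 -> FAULT, evict 2, frames=[1,3]
Step 7: ref 4 -> FAULT, evict 3, frames=[1,4]
Step 8: ref 2 -> FAULT, evict 1, frames=[2,4]
Step 9: ref 6 -> FAULT, evict 4, frames=[2,6]
Step 10: ref 5 -> FAULT, evict 2, frames=[5,6]
Step 11: ref 1 -> FAULT, evict 6, frames=[5,1]
Step 12: ref 6 -> FAULT, evict 5, frames=[6,1]
At step 12: evicted page 5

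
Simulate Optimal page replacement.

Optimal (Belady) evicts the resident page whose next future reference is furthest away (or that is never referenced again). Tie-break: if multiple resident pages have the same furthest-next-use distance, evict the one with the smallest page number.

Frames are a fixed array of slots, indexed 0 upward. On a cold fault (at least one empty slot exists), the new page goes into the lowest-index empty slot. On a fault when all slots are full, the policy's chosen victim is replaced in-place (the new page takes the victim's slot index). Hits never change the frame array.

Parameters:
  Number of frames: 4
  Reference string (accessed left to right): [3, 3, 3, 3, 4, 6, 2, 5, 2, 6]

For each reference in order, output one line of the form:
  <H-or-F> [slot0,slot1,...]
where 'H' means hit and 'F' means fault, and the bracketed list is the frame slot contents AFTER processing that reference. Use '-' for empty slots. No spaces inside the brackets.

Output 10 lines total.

F [3,-,-,-]
H [3,-,-,-]
H [3,-,-,-]
H [3,-,-,-]
F [3,4,-,-]
F [3,4,6,-]
F [3,4,6,2]
F [5,4,6,2]
H [5,4,6,2]
H [5,4,6,2]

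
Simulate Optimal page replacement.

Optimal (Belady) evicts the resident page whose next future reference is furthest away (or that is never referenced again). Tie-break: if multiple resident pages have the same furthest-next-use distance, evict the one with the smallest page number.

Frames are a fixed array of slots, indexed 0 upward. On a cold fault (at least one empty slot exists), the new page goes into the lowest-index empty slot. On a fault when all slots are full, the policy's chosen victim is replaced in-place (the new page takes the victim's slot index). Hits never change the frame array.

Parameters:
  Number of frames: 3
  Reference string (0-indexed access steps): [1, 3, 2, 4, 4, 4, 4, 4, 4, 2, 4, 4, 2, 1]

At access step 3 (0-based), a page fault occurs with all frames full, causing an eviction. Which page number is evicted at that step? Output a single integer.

Step 0: ref 1 -> FAULT, frames=[1,-,-]
Step 1: ref 3 -> FAULT, frames=[1,3,-]
Step 2: ref 2 -> FAULT, frames=[1,3,2]
Step 3: ref 4 -> FAULT, evict 3, frames=[1,4,2]
At step 3: evicted page 3

Answer: 3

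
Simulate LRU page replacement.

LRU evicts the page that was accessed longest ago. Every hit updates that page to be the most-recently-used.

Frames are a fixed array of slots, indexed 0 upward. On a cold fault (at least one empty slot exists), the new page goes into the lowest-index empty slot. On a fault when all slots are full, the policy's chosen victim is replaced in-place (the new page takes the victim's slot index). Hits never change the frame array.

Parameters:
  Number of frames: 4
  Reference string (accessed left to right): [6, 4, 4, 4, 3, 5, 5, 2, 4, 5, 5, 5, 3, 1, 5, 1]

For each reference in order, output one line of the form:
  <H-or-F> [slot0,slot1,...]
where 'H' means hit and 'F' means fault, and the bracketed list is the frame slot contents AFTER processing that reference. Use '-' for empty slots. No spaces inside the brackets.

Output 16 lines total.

F [6,-,-,-]
F [6,4,-,-]
H [6,4,-,-]
H [6,4,-,-]
F [6,4,3,-]
F [6,4,3,5]
H [6,4,3,5]
F [2,4,3,5]
H [2,4,3,5]
H [2,4,3,5]
H [2,4,3,5]
H [2,4,3,5]
H [2,4,3,5]
F [1,4,3,5]
H [1,4,3,5]
H [1,4,3,5]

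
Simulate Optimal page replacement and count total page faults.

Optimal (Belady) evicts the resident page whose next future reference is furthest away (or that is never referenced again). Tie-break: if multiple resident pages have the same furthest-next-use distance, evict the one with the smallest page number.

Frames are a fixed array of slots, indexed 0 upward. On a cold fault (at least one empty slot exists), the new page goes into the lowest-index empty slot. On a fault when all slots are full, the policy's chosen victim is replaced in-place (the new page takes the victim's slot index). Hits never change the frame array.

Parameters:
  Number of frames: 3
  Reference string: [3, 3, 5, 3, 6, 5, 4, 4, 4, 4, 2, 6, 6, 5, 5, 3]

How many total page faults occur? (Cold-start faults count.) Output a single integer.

Answer: 6

Derivation:
Step 0: ref 3 → FAULT, frames=[3,-,-]
Step 1: ref 3 → HIT, frames=[3,-,-]
Step 2: ref 5 → FAULT, frames=[3,5,-]
Step 3: ref 3 → HIT, frames=[3,5,-]
Step 4: ref 6 → FAULT, frames=[3,5,6]
Step 5: ref 5 → HIT, frames=[3,5,6]
Step 6: ref 4 → FAULT (evict 3), frames=[4,5,6]
Step 7: ref 4 → HIT, frames=[4,5,6]
Step 8: ref 4 → HIT, frames=[4,5,6]
Step 9: ref 4 → HIT, frames=[4,5,6]
Step 10: ref 2 → FAULT (evict 4), frames=[2,5,6]
Step 11: ref 6 → HIT, frames=[2,5,6]
Step 12: ref 6 → HIT, frames=[2,5,6]
Step 13: ref 5 → HIT, frames=[2,5,6]
Step 14: ref 5 → HIT, frames=[2,5,6]
Step 15: ref 3 → FAULT (evict 2), frames=[3,5,6]
Total faults: 6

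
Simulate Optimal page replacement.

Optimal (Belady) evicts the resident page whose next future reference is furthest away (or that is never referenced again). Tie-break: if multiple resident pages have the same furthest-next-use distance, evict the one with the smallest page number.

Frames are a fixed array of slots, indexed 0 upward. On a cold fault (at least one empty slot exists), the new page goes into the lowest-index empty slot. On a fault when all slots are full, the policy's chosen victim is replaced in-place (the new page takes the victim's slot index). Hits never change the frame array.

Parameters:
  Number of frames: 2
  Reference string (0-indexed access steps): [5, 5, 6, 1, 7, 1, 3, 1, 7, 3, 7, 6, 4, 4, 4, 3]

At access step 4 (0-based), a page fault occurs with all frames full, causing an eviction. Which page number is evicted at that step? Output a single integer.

Step 0: ref 5 -> FAULT, frames=[5,-]
Step 1: ref 5 -> HIT, frames=[5,-]
Step 2: ref 6 -> FAULT, frames=[5,6]
Step 3: ref 1 -> FAULT, evict 5, frames=[1,6]
Step 4: ref 7 -> FAULT, evict 6, frames=[1,7]
At step 4: evicted page 6

Answer: 6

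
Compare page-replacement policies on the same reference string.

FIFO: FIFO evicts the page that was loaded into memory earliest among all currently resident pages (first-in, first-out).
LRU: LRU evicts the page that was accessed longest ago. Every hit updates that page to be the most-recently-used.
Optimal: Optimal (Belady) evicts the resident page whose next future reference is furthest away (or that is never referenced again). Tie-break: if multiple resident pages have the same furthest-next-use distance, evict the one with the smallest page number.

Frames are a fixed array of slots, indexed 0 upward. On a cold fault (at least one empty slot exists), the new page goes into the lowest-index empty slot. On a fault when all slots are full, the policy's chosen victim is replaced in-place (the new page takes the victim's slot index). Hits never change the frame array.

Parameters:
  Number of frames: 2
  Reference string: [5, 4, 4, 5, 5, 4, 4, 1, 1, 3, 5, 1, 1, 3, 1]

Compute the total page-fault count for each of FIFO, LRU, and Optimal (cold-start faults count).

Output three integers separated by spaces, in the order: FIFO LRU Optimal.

Answer: 7 7 5

Derivation:
--- FIFO ---
  step 0: ref 5 -> FAULT, frames=[5,-] (faults so far: 1)
  step 1: ref 4 -> FAULT, frames=[5,4] (faults so far: 2)
  step 2: ref 4 -> HIT, frames=[5,4] (faults so far: 2)
  step 3: ref 5 -> HIT, frames=[5,4] (faults so far: 2)
  step 4: ref 5 -> HIT, frames=[5,4] (faults so far: 2)
  step 5: ref 4 -> HIT, frames=[5,4] (faults so far: 2)
  step 6: ref 4 -> HIT, frames=[5,4] (faults so far: 2)
  step 7: ref 1 -> FAULT, evict 5, frames=[1,4] (faults so far: 3)
  step 8: ref 1 -> HIT, frames=[1,4] (faults so far: 3)
  step 9: ref 3 -> FAULT, evict 4, frames=[1,3] (faults so far: 4)
  step 10: ref 5 -> FAULT, evict 1, frames=[5,3] (faults so far: 5)
  step 11: ref 1 -> FAULT, evict 3, frames=[5,1] (faults so far: 6)
  step 12: ref 1 -> HIT, frames=[5,1] (faults so far: 6)
  step 13: ref 3 -> FAULT, evict 5, frames=[3,1] (faults so far: 7)
  step 14: ref 1 -> HIT, frames=[3,1] (faults so far: 7)
  FIFO total faults: 7
--- LRU ---
  step 0: ref 5 -> FAULT, frames=[5,-] (faults so far: 1)
  step 1: ref 4 -> FAULT, frames=[5,4] (faults so far: 2)
  step 2: ref 4 -> HIT, frames=[5,4] (faults so far: 2)
  step 3: ref 5 -> HIT, frames=[5,4] (faults so far: 2)
  step 4: ref 5 -> HIT, frames=[5,4] (faults so far: 2)
  step 5: ref 4 -> HIT, frames=[5,4] (faults so far: 2)
  step 6: ref 4 -> HIT, frames=[5,4] (faults so far: 2)
  step 7: ref 1 -> FAULT, evict 5, frames=[1,4] (faults so far: 3)
  step 8: ref 1 -> HIT, frames=[1,4] (faults so far: 3)
  step 9: ref 3 -> FAULT, evict 4, frames=[1,3] (faults so far: 4)
  step 10: ref 5 -> FAULT, evict 1, frames=[5,3] (faults so far: 5)
  step 11: ref 1 -> FAULT, evict 3, frames=[5,1] (faults so far: 6)
  step 12: ref 1 -> HIT, frames=[5,1] (faults so far: 6)
  step 13: ref 3 -> FAULT, evict 5, frames=[3,1] (faults so far: 7)
  step 14: ref 1 -> HIT, frames=[3,1] (faults so far: 7)
  LRU total faults: 7
--- Optimal ---
  step 0: ref 5 -> FAULT, frames=[5,-] (faults so far: 1)
  step 1: ref 4 -> FAULT, frames=[5,4] (faults so far: 2)
  step 2: ref 4 -> HIT, frames=[5,4] (faults so far: 2)
  step 3: ref 5 -> HIT, frames=[5,4] (faults so far: 2)
  step 4: ref 5 -> HIT, frames=[5,4] (faults so far: 2)
  step 5: ref 4 -> HIT, frames=[5,4] (faults so far: 2)
  step 6: ref 4 -> HIT, frames=[5,4] (faults so far: 2)
  step 7: ref 1 -> FAULT, evict 4, frames=[5,1] (faults so far: 3)
  step 8: ref 1 -> HIT, frames=[5,1] (faults so far: 3)
  step 9: ref 3 -> FAULT, evict 1, frames=[5,3] (faults so far: 4)
  step 10: ref 5 -> HIT, frames=[5,3] (faults so far: 4)
  step 11: ref 1 -> FAULT, evict 5, frames=[1,3] (faults so far: 5)
  step 12: ref 1 -> HIT, frames=[1,3] (faults so far: 5)
  step 13: ref 3 -> HIT, frames=[1,3] (faults so far: 5)
  step 14: ref 1 -> HIT, frames=[1,3] (faults so far: 5)
  Optimal total faults: 5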